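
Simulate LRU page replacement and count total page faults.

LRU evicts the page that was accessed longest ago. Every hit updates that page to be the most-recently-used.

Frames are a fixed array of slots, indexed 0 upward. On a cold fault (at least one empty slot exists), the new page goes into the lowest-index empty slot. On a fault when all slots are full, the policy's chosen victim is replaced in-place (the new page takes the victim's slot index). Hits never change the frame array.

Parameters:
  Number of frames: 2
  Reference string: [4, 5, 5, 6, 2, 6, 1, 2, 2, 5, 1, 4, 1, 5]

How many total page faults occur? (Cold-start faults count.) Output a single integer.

Answer: 10

Derivation:
Step 0: ref 4 → FAULT, frames=[4,-]
Step 1: ref 5 → FAULT, frames=[4,5]
Step 2: ref 5 → HIT, frames=[4,5]
Step 3: ref 6 → FAULT (evict 4), frames=[6,5]
Step 4: ref 2 → FAULT (evict 5), frames=[6,2]
Step 5: ref 6 → HIT, frames=[6,2]
Step 6: ref 1 → FAULT (evict 2), frames=[6,1]
Step 7: ref 2 → FAULT (evict 6), frames=[2,1]
Step 8: ref 2 → HIT, frames=[2,1]
Step 9: ref 5 → FAULT (evict 1), frames=[2,5]
Step 10: ref 1 → FAULT (evict 2), frames=[1,5]
Step 11: ref 4 → FAULT (evict 5), frames=[1,4]
Step 12: ref 1 → HIT, frames=[1,4]
Step 13: ref 5 → FAULT (evict 4), frames=[1,5]
Total faults: 10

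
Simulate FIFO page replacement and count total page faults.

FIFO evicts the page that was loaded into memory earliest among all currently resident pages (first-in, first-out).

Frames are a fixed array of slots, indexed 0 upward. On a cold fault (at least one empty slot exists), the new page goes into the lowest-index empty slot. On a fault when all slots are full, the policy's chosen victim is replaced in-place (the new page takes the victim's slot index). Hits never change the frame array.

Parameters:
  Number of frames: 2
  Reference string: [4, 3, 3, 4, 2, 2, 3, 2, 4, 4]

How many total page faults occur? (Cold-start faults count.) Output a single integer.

Step 0: ref 4 → FAULT, frames=[4,-]
Step 1: ref 3 → FAULT, frames=[4,3]
Step 2: ref 3 → HIT, frames=[4,3]
Step 3: ref 4 → HIT, frames=[4,3]
Step 4: ref 2 → FAULT (evict 4), frames=[2,3]
Step 5: ref 2 → HIT, frames=[2,3]
Step 6: ref 3 → HIT, frames=[2,3]
Step 7: ref 2 → HIT, frames=[2,3]
Step 8: ref 4 → FAULT (evict 3), frames=[2,4]
Step 9: ref 4 → HIT, frames=[2,4]
Total faults: 4

Answer: 4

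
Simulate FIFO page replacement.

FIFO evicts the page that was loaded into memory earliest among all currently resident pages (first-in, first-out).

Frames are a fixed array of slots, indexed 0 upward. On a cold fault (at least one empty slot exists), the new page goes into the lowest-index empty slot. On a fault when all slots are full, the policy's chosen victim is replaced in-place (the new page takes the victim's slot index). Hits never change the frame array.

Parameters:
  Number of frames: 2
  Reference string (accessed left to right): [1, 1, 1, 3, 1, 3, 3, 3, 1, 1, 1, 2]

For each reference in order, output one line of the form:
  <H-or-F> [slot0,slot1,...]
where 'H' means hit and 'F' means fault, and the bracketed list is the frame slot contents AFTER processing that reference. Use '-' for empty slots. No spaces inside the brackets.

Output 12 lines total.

F [1,-]
H [1,-]
H [1,-]
F [1,3]
H [1,3]
H [1,3]
H [1,3]
H [1,3]
H [1,3]
H [1,3]
H [1,3]
F [2,3]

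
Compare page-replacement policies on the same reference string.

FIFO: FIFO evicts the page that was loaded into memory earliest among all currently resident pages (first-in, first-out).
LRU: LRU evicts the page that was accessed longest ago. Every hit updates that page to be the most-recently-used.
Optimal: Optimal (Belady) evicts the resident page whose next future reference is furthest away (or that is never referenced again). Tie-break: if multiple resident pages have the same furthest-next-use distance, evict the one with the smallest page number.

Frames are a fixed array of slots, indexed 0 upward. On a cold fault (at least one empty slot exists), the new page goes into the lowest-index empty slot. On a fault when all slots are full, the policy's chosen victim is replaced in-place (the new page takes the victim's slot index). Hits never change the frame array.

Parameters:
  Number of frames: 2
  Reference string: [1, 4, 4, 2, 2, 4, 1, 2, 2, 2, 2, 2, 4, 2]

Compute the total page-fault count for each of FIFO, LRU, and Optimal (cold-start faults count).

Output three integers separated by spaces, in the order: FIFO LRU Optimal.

Answer: 6 6 5

Derivation:
--- FIFO ---
  step 0: ref 1 -> FAULT, frames=[1,-] (faults so far: 1)
  step 1: ref 4 -> FAULT, frames=[1,4] (faults so far: 2)
  step 2: ref 4 -> HIT, frames=[1,4] (faults so far: 2)
  step 3: ref 2 -> FAULT, evict 1, frames=[2,4] (faults so far: 3)
  step 4: ref 2 -> HIT, frames=[2,4] (faults so far: 3)
  step 5: ref 4 -> HIT, frames=[2,4] (faults so far: 3)
  step 6: ref 1 -> FAULT, evict 4, frames=[2,1] (faults so far: 4)
  step 7: ref 2 -> HIT, frames=[2,1] (faults so far: 4)
  step 8: ref 2 -> HIT, frames=[2,1] (faults so far: 4)
  step 9: ref 2 -> HIT, frames=[2,1] (faults so far: 4)
  step 10: ref 2 -> HIT, frames=[2,1] (faults so far: 4)
  step 11: ref 2 -> HIT, frames=[2,1] (faults so far: 4)
  step 12: ref 4 -> FAULT, evict 2, frames=[4,1] (faults so far: 5)
  step 13: ref 2 -> FAULT, evict 1, frames=[4,2] (faults so far: 6)
  FIFO total faults: 6
--- LRU ---
  step 0: ref 1 -> FAULT, frames=[1,-] (faults so far: 1)
  step 1: ref 4 -> FAULT, frames=[1,4] (faults so far: 2)
  step 2: ref 4 -> HIT, frames=[1,4] (faults so far: 2)
  step 3: ref 2 -> FAULT, evict 1, frames=[2,4] (faults so far: 3)
  step 4: ref 2 -> HIT, frames=[2,4] (faults so far: 3)
  step 5: ref 4 -> HIT, frames=[2,4] (faults so far: 3)
  step 6: ref 1 -> FAULT, evict 2, frames=[1,4] (faults so far: 4)
  step 7: ref 2 -> FAULT, evict 4, frames=[1,2] (faults so far: 5)
  step 8: ref 2 -> HIT, frames=[1,2] (faults so far: 5)
  step 9: ref 2 -> HIT, frames=[1,2] (faults so far: 5)
  step 10: ref 2 -> HIT, frames=[1,2] (faults so far: 5)
  step 11: ref 2 -> HIT, frames=[1,2] (faults so far: 5)
  step 12: ref 4 -> FAULT, evict 1, frames=[4,2] (faults so far: 6)
  step 13: ref 2 -> HIT, frames=[4,2] (faults so far: 6)
  LRU total faults: 6
--- Optimal ---
  step 0: ref 1 -> FAULT, frames=[1,-] (faults so far: 1)
  step 1: ref 4 -> FAULT, frames=[1,4] (faults so far: 2)
  step 2: ref 4 -> HIT, frames=[1,4] (faults so far: 2)
  step 3: ref 2 -> FAULT, evict 1, frames=[2,4] (faults so far: 3)
  step 4: ref 2 -> HIT, frames=[2,4] (faults so far: 3)
  step 5: ref 4 -> HIT, frames=[2,4] (faults so far: 3)
  step 6: ref 1 -> FAULT, evict 4, frames=[2,1] (faults so far: 4)
  step 7: ref 2 -> HIT, frames=[2,1] (faults so far: 4)
  step 8: ref 2 -> HIT, frames=[2,1] (faults so far: 4)
  step 9: ref 2 -> HIT, frames=[2,1] (faults so far: 4)
  step 10: ref 2 -> HIT, frames=[2,1] (faults so far: 4)
  step 11: ref 2 -> HIT, frames=[2,1] (faults so far: 4)
  step 12: ref 4 -> FAULT, evict 1, frames=[2,4] (faults so far: 5)
  step 13: ref 2 -> HIT, frames=[2,4] (faults so far: 5)
  Optimal total faults: 5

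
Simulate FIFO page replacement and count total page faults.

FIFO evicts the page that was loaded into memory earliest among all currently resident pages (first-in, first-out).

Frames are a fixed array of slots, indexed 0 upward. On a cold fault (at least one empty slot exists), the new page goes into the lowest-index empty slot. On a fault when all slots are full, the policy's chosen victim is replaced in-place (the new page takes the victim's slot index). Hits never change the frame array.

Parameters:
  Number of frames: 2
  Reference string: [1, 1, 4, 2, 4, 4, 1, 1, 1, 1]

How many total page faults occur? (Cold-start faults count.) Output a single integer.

Answer: 4

Derivation:
Step 0: ref 1 → FAULT, frames=[1,-]
Step 1: ref 1 → HIT, frames=[1,-]
Step 2: ref 4 → FAULT, frames=[1,4]
Step 3: ref 2 → FAULT (evict 1), frames=[2,4]
Step 4: ref 4 → HIT, frames=[2,4]
Step 5: ref 4 → HIT, frames=[2,4]
Step 6: ref 1 → FAULT (evict 4), frames=[2,1]
Step 7: ref 1 → HIT, frames=[2,1]
Step 8: ref 1 → HIT, frames=[2,1]
Step 9: ref 1 → HIT, frames=[2,1]
Total faults: 4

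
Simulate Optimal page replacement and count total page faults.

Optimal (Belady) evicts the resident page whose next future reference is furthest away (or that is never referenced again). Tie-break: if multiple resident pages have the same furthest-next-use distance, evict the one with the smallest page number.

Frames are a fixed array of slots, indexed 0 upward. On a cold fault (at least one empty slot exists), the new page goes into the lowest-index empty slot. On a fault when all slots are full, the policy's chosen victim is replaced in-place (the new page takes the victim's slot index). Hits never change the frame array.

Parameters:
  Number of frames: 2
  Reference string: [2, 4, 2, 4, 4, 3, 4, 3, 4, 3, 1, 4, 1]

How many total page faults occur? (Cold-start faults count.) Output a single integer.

Step 0: ref 2 → FAULT, frames=[2,-]
Step 1: ref 4 → FAULT, frames=[2,4]
Step 2: ref 2 → HIT, frames=[2,4]
Step 3: ref 4 → HIT, frames=[2,4]
Step 4: ref 4 → HIT, frames=[2,4]
Step 5: ref 3 → FAULT (evict 2), frames=[3,4]
Step 6: ref 4 → HIT, frames=[3,4]
Step 7: ref 3 → HIT, frames=[3,4]
Step 8: ref 4 → HIT, frames=[3,4]
Step 9: ref 3 → HIT, frames=[3,4]
Step 10: ref 1 → FAULT (evict 3), frames=[1,4]
Step 11: ref 4 → HIT, frames=[1,4]
Step 12: ref 1 → HIT, frames=[1,4]
Total faults: 4

Answer: 4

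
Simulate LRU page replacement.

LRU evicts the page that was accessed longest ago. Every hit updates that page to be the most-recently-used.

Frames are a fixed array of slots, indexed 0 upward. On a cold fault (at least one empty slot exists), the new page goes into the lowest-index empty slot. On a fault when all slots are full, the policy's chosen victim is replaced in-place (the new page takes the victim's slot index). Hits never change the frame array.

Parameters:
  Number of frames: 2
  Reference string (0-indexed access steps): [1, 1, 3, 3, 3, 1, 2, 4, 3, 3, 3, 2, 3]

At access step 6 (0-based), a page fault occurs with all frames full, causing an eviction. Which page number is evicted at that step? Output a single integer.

Answer: 3

Derivation:
Step 0: ref 1 -> FAULT, frames=[1,-]
Step 1: ref 1 -> HIT, frames=[1,-]
Step 2: ref 3 -> FAULT, frames=[1,3]
Step 3: ref 3 -> HIT, frames=[1,3]
Step 4: ref 3 -> HIT, frames=[1,3]
Step 5: ref 1 -> HIT, frames=[1,3]
Step 6: ref 2 -> FAULT, evict 3, frames=[1,2]
At step 6: evicted page 3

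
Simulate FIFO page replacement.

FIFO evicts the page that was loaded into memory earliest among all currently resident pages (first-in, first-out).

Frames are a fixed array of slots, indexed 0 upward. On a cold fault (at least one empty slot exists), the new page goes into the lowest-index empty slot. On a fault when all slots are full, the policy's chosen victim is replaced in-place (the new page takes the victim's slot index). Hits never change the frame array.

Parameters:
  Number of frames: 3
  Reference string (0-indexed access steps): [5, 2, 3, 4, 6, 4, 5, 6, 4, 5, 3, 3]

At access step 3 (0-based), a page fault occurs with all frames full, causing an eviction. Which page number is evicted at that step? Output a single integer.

Step 0: ref 5 -> FAULT, frames=[5,-,-]
Step 1: ref 2 -> FAULT, frames=[5,2,-]
Step 2: ref 3 -> FAULT, frames=[5,2,3]
Step 3: ref 4 -> FAULT, evict 5, frames=[4,2,3]
At step 3: evicted page 5

Answer: 5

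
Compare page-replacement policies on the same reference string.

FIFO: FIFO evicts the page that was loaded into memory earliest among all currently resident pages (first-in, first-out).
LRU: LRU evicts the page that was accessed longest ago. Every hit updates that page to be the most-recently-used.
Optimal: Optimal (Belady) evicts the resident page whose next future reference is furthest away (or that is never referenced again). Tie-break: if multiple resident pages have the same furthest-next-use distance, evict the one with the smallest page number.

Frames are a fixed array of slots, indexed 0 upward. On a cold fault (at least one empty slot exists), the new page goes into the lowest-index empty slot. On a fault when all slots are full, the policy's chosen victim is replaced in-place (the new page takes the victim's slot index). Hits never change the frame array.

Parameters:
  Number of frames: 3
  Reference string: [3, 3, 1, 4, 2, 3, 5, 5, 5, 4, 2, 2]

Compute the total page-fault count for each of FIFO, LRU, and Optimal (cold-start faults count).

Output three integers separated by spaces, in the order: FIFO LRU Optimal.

Answer: 8 8 5

Derivation:
--- FIFO ---
  step 0: ref 3 -> FAULT, frames=[3,-,-] (faults so far: 1)
  step 1: ref 3 -> HIT, frames=[3,-,-] (faults so far: 1)
  step 2: ref 1 -> FAULT, frames=[3,1,-] (faults so far: 2)
  step 3: ref 4 -> FAULT, frames=[3,1,4] (faults so far: 3)
  step 4: ref 2 -> FAULT, evict 3, frames=[2,1,4] (faults so far: 4)
  step 5: ref 3 -> FAULT, evict 1, frames=[2,3,4] (faults so far: 5)
  step 6: ref 5 -> FAULT, evict 4, frames=[2,3,5] (faults so far: 6)
  step 7: ref 5 -> HIT, frames=[2,3,5] (faults so far: 6)
  step 8: ref 5 -> HIT, frames=[2,3,5] (faults so far: 6)
  step 9: ref 4 -> FAULT, evict 2, frames=[4,3,5] (faults so far: 7)
  step 10: ref 2 -> FAULT, evict 3, frames=[4,2,5] (faults so far: 8)
  step 11: ref 2 -> HIT, frames=[4,2,5] (faults so far: 8)
  FIFO total faults: 8
--- LRU ---
  step 0: ref 3 -> FAULT, frames=[3,-,-] (faults so far: 1)
  step 1: ref 3 -> HIT, frames=[3,-,-] (faults so far: 1)
  step 2: ref 1 -> FAULT, frames=[3,1,-] (faults so far: 2)
  step 3: ref 4 -> FAULT, frames=[3,1,4] (faults so far: 3)
  step 4: ref 2 -> FAULT, evict 3, frames=[2,1,4] (faults so far: 4)
  step 5: ref 3 -> FAULT, evict 1, frames=[2,3,4] (faults so far: 5)
  step 6: ref 5 -> FAULT, evict 4, frames=[2,3,5] (faults so far: 6)
  step 7: ref 5 -> HIT, frames=[2,3,5] (faults so far: 6)
  step 8: ref 5 -> HIT, frames=[2,3,5] (faults so far: 6)
  step 9: ref 4 -> FAULT, evict 2, frames=[4,3,5] (faults so far: 7)
  step 10: ref 2 -> FAULT, evict 3, frames=[4,2,5] (faults so far: 8)
  step 11: ref 2 -> HIT, frames=[4,2,5] (faults so far: 8)
  LRU total faults: 8
--- Optimal ---
  step 0: ref 3 -> FAULT, frames=[3,-,-] (faults so far: 1)
  step 1: ref 3 -> HIT, frames=[3,-,-] (faults so far: 1)
  step 2: ref 1 -> FAULT, frames=[3,1,-] (faults so far: 2)
  step 3: ref 4 -> FAULT, frames=[3,1,4] (faults so far: 3)
  step 4: ref 2 -> FAULT, evict 1, frames=[3,2,4] (faults so far: 4)
  step 5: ref 3 -> HIT, frames=[3,2,4] (faults so far: 4)
  step 6: ref 5 -> FAULT, evict 3, frames=[5,2,4] (faults so far: 5)
  step 7: ref 5 -> HIT, frames=[5,2,4] (faults so far: 5)
  step 8: ref 5 -> HIT, frames=[5,2,4] (faults so far: 5)
  step 9: ref 4 -> HIT, frames=[5,2,4] (faults so far: 5)
  step 10: ref 2 -> HIT, frames=[5,2,4] (faults so far: 5)
  step 11: ref 2 -> HIT, frames=[5,2,4] (faults so far: 5)
  Optimal total faults: 5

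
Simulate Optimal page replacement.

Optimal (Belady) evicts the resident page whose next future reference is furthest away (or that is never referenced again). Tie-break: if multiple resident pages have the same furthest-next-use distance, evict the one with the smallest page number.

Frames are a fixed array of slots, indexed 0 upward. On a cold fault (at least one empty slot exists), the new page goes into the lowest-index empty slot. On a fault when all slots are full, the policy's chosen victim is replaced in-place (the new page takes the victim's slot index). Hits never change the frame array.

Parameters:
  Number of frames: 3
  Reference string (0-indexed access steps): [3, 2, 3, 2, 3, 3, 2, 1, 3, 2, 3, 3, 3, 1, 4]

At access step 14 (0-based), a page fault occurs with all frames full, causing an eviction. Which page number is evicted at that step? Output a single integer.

Answer: 1

Derivation:
Step 0: ref 3 -> FAULT, frames=[3,-,-]
Step 1: ref 2 -> FAULT, frames=[3,2,-]
Step 2: ref 3 -> HIT, frames=[3,2,-]
Step 3: ref 2 -> HIT, frames=[3,2,-]
Step 4: ref 3 -> HIT, frames=[3,2,-]
Step 5: ref 3 -> HIT, frames=[3,2,-]
Step 6: ref 2 -> HIT, frames=[3,2,-]
Step 7: ref 1 -> FAULT, frames=[3,2,1]
Step 8: ref 3 -> HIT, frames=[3,2,1]
Step 9: ref 2 -> HIT, frames=[3,2,1]
Step 10: ref 3 -> HIT, frames=[3,2,1]
Step 11: ref 3 -> HIT, frames=[3,2,1]
Step 12: ref 3 -> HIT, frames=[3,2,1]
Step 13: ref 1 -> HIT, frames=[3,2,1]
Step 14: ref 4 -> FAULT, evict 1, frames=[3,2,4]
At step 14: evicted page 1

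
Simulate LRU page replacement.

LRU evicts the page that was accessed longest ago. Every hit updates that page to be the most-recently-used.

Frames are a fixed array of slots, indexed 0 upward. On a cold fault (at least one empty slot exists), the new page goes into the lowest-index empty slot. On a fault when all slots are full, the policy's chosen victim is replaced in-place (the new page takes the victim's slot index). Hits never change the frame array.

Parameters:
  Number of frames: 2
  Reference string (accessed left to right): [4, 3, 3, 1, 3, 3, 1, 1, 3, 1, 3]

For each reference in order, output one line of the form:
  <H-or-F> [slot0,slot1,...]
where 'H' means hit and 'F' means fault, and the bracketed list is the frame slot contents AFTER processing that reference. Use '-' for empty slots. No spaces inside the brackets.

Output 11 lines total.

F [4,-]
F [4,3]
H [4,3]
F [1,3]
H [1,3]
H [1,3]
H [1,3]
H [1,3]
H [1,3]
H [1,3]
H [1,3]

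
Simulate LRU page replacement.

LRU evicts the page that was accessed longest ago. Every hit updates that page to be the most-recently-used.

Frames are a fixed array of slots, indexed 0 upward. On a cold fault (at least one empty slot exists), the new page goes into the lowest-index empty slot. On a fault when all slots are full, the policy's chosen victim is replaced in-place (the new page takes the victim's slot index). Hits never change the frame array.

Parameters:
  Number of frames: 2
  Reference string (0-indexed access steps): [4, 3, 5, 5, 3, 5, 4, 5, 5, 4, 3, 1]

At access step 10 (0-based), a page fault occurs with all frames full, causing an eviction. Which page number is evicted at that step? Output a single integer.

Answer: 5

Derivation:
Step 0: ref 4 -> FAULT, frames=[4,-]
Step 1: ref 3 -> FAULT, frames=[4,3]
Step 2: ref 5 -> FAULT, evict 4, frames=[5,3]
Step 3: ref 5 -> HIT, frames=[5,3]
Step 4: ref 3 -> HIT, frames=[5,3]
Step 5: ref 5 -> HIT, frames=[5,3]
Step 6: ref 4 -> FAULT, evict 3, frames=[5,4]
Step 7: ref 5 -> HIT, frames=[5,4]
Step 8: ref 5 -> HIT, frames=[5,4]
Step 9: ref 4 -> HIT, frames=[5,4]
Step 10: ref 3 -> FAULT, evict 5, frames=[3,4]
At step 10: evicted page 5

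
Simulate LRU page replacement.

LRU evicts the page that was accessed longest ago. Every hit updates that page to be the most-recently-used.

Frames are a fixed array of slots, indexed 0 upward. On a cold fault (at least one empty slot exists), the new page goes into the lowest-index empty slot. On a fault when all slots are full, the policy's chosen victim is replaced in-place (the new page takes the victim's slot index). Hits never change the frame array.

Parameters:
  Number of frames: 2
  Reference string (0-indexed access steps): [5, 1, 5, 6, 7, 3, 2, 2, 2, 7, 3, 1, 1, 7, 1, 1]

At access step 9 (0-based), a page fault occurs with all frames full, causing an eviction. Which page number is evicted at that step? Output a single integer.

Step 0: ref 5 -> FAULT, frames=[5,-]
Step 1: ref 1 -> FAULT, frames=[5,1]
Step 2: ref 5 -> HIT, frames=[5,1]
Step 3: ref 6 -> FAULT, evict 1, frames=[5,6]
Step 4: ref 7 -> FAULT, evict 5, frames=[7,6]
Step 5: ref 3 -> FAULT, evict 6, frames=[7,3]
Step 6: ref 2 -> FAULT, evict 7, frames=[2,3]
Step 7: ref 2 -> HIT, frames=[2,3]
Step 8: ref 2 -> HIT, frames=[2,3]
Step 9: ref 7 -> FAULT, evict 3, frames=[2,7]
At step 9: evicted page 3

Answer: 3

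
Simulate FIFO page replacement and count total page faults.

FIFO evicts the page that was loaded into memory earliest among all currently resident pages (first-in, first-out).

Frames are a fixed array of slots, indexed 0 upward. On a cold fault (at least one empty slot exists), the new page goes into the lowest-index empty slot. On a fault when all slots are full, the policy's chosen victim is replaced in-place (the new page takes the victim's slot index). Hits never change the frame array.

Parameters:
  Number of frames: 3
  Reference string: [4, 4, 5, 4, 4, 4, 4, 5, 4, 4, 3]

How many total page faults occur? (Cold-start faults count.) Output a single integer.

Step 0: ref 4 → FAULT, frames=[4,-,-]
Step 1: ref 4 → HIT, frames=[4,-,-]
Step 2: ref 5 → FAULT, frames=[4,5,-]
Step 3: ref 4 → HIT, frames=[4,5,-]
Step 4: ref 4 → HIT, frames=[4,5,-]
Step 5: ref 4 → HIT, frames=[4,5,-]
Step 6: ref 4 → HIT, frames=[4,5,-]
Step 7: ref 5 → HIT, frames=[4,5,-]
Step 8: ref 4 → HIT, frames=[4,5,-]
Step 9: ref 4 → HIT, frames=[4,5,-]
Step 10: ref 3 → FAULT, frames=[4,5,3]
Total faults: 3

Answer: 3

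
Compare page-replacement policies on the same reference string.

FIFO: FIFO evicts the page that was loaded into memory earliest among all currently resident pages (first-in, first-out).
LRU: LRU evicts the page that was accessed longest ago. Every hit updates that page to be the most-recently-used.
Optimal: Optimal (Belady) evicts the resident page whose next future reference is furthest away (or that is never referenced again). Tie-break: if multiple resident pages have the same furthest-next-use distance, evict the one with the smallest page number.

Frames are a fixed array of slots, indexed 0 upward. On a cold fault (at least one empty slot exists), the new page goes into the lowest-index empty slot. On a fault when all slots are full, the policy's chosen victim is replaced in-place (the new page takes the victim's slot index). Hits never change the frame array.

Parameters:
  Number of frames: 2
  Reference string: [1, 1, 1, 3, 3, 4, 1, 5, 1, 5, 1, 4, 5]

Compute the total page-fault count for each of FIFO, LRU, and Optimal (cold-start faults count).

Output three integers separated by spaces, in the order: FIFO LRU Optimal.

--- FIFO ---
  step 0: ref 1 -> FAULT, frames=[1,-] (faults so far: 1)
  step 1: ref 1 -> HIT, frames=[1,-] (faults so far: 1)
  step 2: ref 1 -> HIT, frames=[1,-] (faults so far: 1)
  step 3: ref 3 -> FAULT, frames=[1,3] (faults so far: 2)
  step 4: ref 3 -> HIT, frames=[1,3] (faults so far: 2)
  step 5: ref 4 -> FAULT, evict 1, frames=[4,3] (faults so far: 3)
  step 6: ref 1 -> FAULT, evict 3, frames=[4,1] (faults so far: 4)
  step 7: ref 5 -> FAULT, evict 4, frames=[5,1] (faults so far: 5)
  step 8: ref 1 -> HIT, frames=[5,1] (faults so far: 5)
  step 9: ref 5 -> HIT, frames=[5,1] (faults so far: 5)
  step 10: ref 1 -> HIT, frames=[5,1] (faults so far: 5)
  step 11: ref 4 -> FAULT, evict 1, frames=[5,4] (faults so far: 6)
  step 12: ref 5 -> HIT, frames=[5,4] (faults so far: 6)
  FIFO total faults: 6
--- LRU ---
  step 0: ref 1 -> FAULT, frames=[1,-] (faults so far: 1)
  step 1: ref 1 -> HIT, frames=[1,-] (faults so far: 1)
  step 2: ref 1 -> HIT, frames=[1,-] (faults so far: 1)
  step 3: ref 3 -> FAULT, frames=[1,3] (faults so far: 2)
  step 4: ref 3 -> HIT, frames=[1,3] (faults so far: 2)
  step 5: ref 4 -> FAULT, evict 1, frames=[4,3] (faults so far: 3)
  step 6: ref 1 -> FAULT, evict 3, frames=[4,1] (faults so far: 4)
  step 7: ref 5 -> FAULT, evict 4, frames=[5,1] (faults so far: 5)
  step 8: ref 1 -> HIT, frames=[5,1] (faults so far: 5)
  step 9: ref 5 -> HIT, frames=[5,1] (faults so far: 5)
  step 10: ref 1 -> HIT, frames=[5,1] (faults so far: 5)
  step 11: ref 4 -> FAULT, evict 5, frames=[4,1] (faults so far: 6)
  step 12: ref 5 -> FAULT, evict 1, frames=[4,5] (faults so far: 7)
  LRU total faults: 7
--- Optimal ---
  step 0: ref 1 -> FAULT, frames=[1,-] (faults so far: 1)
  step 1: ref 1 -> HIT, frames=[1,-] (faults so far: 1)
  step 2: ref 1 -> HIT, frames=[1,-] (faults so far: 1)
  step 3: ref 3 -> FAULT, frames=[1,3] (faults so far: 2)
  step 4: ref 3 -> HIT, frames=[1,3] (faults so far: 2)
  step 5: ref 4 -> FAULT, evict 3, frames=[1,4] (faults so far: 3)
  step 6: ref 1 -> HIT, frames=[1,4] (faults so far: 3)
  step 7: ref 5 -> FAULT, evict 4, frames=[1,5] (faults so far: 4)
  step 8: ref 1 -> HIT, frames=[1,5] (faults so far: 4)
  step 9: ref 5 -> HIT, frames=[1,5] (faults so far: 4)
  step 10: ref 1 -> HIT, frames=[1,5] (faults so far: 4)
  step 11: ref 4 -> FAULT, evict 1, frames=[4,5] (faults so far: 5)
  step 12: ref 5 -> HIT, frames=[4,5] (faults so far: 5)
  Optimal total faults: 5

Answer: 6 7 5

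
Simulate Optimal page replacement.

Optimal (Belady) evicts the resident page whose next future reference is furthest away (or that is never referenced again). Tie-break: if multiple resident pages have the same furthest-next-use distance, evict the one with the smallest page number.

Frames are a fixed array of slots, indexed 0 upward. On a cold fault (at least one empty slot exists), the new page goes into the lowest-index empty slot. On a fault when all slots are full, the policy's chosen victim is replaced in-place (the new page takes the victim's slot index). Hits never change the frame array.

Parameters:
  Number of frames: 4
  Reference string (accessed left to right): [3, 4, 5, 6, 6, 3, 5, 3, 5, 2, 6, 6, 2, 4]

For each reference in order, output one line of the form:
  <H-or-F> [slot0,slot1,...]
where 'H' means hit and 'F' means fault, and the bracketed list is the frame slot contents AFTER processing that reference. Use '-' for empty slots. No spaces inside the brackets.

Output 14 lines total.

F [3,-,-,-]
F [3,4,-,-]
F [3,4,5,-]
F [3,4,5,6]
H [3,4,5,6]
H [3,4,5,6]
H [3,4,5,6]
H [3,4,5,6]
H [3,4,5,6]
F [2,4,5,6]
H [2,4,5,6]
H [2,4,5,6]
H [2,4,5,6]
H [2,4,5,6]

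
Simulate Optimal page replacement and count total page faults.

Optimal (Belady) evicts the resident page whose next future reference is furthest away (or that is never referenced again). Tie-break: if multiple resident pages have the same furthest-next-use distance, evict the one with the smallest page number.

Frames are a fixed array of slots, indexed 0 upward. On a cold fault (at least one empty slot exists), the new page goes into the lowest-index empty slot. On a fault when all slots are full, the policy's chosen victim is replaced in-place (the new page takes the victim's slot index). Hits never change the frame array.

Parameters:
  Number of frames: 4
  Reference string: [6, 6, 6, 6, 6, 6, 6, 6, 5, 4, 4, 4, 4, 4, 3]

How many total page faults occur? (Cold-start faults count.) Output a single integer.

Answer: 4

Derivation:
Step 0: ref 6 → FAULT, frames=[6,-,-,-]
Step 1: ref 6 → HIT, frames=[6,-,-,-]
Step 2: ref 6 → HIT, frames=[6,-,-,-]
Step 3: ref 6 → HIT, frames=[6,-,-,-]
Step 4: ref 6 → HIT, frames=[6,-,-,-]
Step 5: ref 6 → HIT, frames=[6,-,-,-]
Step 6: ref 6 → HIT, frames=[6,-,-,-]
Step 7: ref 6 → HIT, frames=[6,-,-,-]
Step 8: ref 5 → FAULT, frames=[6,5,-,-]
Step 9: ref 4 → FAULT, frames=[6,5,4,-]
Step 10: ref 4 → HIT, frames=[6,5,4,-]
Step 11: ref 4 → HIT, frames=[6,5,4,-]
Step 12: ref 4 → HIT, frames=[6,5,4,-]
Step 13: ref 4 → HIT, frames=[6,5,4,-]
Step 14: ref 3 → FAULT, frames=[6,5,4,3]
Total faults: 4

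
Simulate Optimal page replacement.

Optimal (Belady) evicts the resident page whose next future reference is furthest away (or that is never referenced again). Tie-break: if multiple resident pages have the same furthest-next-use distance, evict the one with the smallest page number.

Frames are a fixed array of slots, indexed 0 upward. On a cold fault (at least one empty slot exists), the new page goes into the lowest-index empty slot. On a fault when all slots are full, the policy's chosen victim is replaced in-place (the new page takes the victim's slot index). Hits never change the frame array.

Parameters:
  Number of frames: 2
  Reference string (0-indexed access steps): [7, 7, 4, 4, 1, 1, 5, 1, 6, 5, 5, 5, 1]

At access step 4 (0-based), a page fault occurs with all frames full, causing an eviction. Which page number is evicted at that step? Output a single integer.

Step 0: ref 7 -> FAULT, frames=[7,-]
Step 1: ref 7 -> HIT, frames=[7,-]
Step 2: ref 4 -> FAULT, frames=[7,4]
Step 3: ref 4 -> HIT, frames=[7,4]
Step 4: ref 1 -> FAULT, evict 4, frames=[7,1]
At step 4: evicted page 4

Answer: 4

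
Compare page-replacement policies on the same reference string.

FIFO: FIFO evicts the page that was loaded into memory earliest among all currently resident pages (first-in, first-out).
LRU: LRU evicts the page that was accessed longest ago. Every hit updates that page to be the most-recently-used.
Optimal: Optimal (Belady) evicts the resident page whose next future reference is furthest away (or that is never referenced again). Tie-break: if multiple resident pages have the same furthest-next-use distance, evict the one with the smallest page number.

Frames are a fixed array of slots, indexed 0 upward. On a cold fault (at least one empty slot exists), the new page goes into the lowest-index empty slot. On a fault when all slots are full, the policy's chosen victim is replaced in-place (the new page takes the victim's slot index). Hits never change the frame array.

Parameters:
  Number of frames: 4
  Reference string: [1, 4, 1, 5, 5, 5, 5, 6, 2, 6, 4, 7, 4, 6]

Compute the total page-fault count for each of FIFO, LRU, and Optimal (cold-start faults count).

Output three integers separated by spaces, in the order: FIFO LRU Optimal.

Answer: 7 7 6

Derivation:
--- FIFO ---
  step 0: ref 1 -> FAULT, frames=[1,-,-,-] (faults so far: 1)
  step 1: ref 4 -> FAULT, frames=[1,4,-,-] (faults so far: 2)
  step 2: ref 1 -> HIT, frames=[1,4,-,-] (faults so far: 2)
  step 3: ref 5 -> FAULT, frames=[1,4,5,-] (faults so far: 3)
  step 4: ref 5 -> HIT, frames=[1,4,5,-] (faults so far: 3)
  step 5: ref 5 -> HIT, frames=[1,4,5,-] (faults so far: 3)
  step 6: ref 5 -> HIT, frames=[1,4,5,-] (faults so far: 3)
  step 7: ref 6 -> FAULT, frames=[1,4,5,6] (faults so far: 4)
  step 8: ref 2 -> FAULT, evict 1, frames=[2,4,5,6] (faults so far: 5)
  step 9: ref 6 -> HIT, frames=[2,4,5,6] (faults so far: 5)
  step 10: ref 4 -> HIT, frames=[2,4,5,6] (faults so far: 5)
  step 11: ref 7 -> FAULT, evict 4, frames=[2,7,5,6] (faults so far: 6)
  step 12: ref 4 -> FAULT, evict 5, frames=[2,7,4,6] (faults so far: 7)
  step 13: ref 6 -> HIT, frames=[2,7,4,6] (faults so far: 7)
  FIFO total faults: 7
--- LRU ---
  step 0: ref 1 -> FAULT, frames=[1,-,-,-] (faults so far: 1)
  step 1: ref 4 -> FAULT, frames=[1,4,-,-] (faults so far: 2)
  step 2: ref 1 -> HIT, frames=[1,4,-,-] (faults so far: 2)
  step 3: ref 5 -> FAULT, frames=[1,4,5,-] (faults so far: 3)
  step 4: ref 5 -> HIT, frames=[1,4,5,-] (faults so far: 3)
  step 5: ref 5 -> HIT, frames=[1,4,5,-] (faults so far: 3)
  step 6: ref 5 -> HIT, frames=[1,4,5,-] (faults so far: 3)
  step 7: ref 6 -> FAULT, frames=[1,4,5,6] (faults so far: 4)
  step 8: ref 2 -> FAULT, evict 4, frames=[1,2,5,6] (faults so far: 5)
  step 9: ref 6 -> HIT, frames=[1,2,5,6] (faults so far: 5)
  step 10: ref 4 -> FAULT, evict 1, frames=[4,2,5,6] (faults so far: 6)
  step 11: ref 7 -> FAULT, evict 5, frames=[4,2,7,6] (faults so far: 7)
  step 12: ref 4 -> HIT, frames=[4,2,7,6] (faults so far: 7)
  step 13: ref 6 -> HIT, frames=[4,2,7,6] (faults so far: 7)
  LRU total faults: 7
--- Optimal ---
  step 0: ref 1 -> FAULT, frames=[1,-,-,-] (faults so far: 1)
  step 1: ref 4 -> FAULT, frames=[1,4,-,-] (faults so far: 2)
  step 2: ref 1 -> HIT, frames=[1,4,-,-] (faults so far: 2)
  step 3: ref 5 -> FAULT, frames=[1,4,5,-] (faults so far: 3)
  step 4: ref 5 -> HIT, frames=[1,4,5,-] (faults so far: 3)
  step 5: ref 5 -> HIT, frames=[1,4,5,-] (faults so far: 3)
  step 6: ref 5 -> HIT, frames=[1,4,5,-] (faults so far: 3)
  step 7: ref 6 -> FAULT, frames=[1,4,5,6] (faults so far: 4)
  step 8: ref 2 -> FAULT, evict 1, frames=[2,4,5,6] (faults so far: 5)
  step 9: ref 6 -> HIT, frames=[2,4,5,6] (faults so far: 5)
  step 10: ref 4 -> HIT, frames=[2,4,5,6] (faults so far: 5)
  step 11: ref 7 -> FAULT, evict 2, frames=[7,4,5,6] (faults so far: 6)
  step 12: ref 4 -> HIT, frames=[7,4,5,6] (faults so far: 6)
  step 13: ref 6 -> HIT, frames=[7,4,5,6] (faults so far: 6)
  Optimal total faults: 6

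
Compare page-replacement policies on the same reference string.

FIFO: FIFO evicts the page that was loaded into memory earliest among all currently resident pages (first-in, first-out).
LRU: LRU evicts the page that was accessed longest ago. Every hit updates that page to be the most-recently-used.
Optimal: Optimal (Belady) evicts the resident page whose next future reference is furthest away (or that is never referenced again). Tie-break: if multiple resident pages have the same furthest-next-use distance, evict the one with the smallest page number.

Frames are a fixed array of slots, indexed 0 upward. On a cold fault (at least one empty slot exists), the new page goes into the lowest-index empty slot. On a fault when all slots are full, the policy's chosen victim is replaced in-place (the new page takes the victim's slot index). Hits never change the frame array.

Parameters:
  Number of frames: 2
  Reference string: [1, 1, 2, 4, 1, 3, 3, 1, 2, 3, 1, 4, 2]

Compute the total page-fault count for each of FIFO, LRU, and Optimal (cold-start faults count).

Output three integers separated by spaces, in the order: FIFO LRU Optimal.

Answer: 9 10 7

Derivation:
--- FIFO ---
  step 0: ref 1 -> FAULT, frames=[1,-] (faults so far: 1)
  step 1: ref 1 -> HIT, frames=[1,-] (faults so far: 1)
  step 2: ref 2 -> FAULT, frames=[1,2] (faults so far: 2)
  step 3: ref 4 -> FAULT, evict 1, frames=[4,2] (faults so far: 3)
  step 4: ref 1 -> FAULT, evict 2, frames=[4,1] (faults so far: 4)
  step 5: ref 3 -> FAULT, evict 4, frames=[3,1] (faults so far: 5)
  step 6: ref 3 -> HIT, frames=[3,1] (faults so far: 5)
  step 7: ref 1 -> HIT, frames=[3,1] (faults so far: 5)
  step 8: ref 2 -> FAULT, evict 1, frames=[3,2] (faults so far: 6)
  step 9: ref 3 -> HIT, frames=[3,2] (faults so far: 6)
  step 10: ref 1 -> FAULT, evict 3, frames=[1,2] (faults so far: 7)
  step 11: ref 4 -> FAULT, evict 2, frames=[1,4] (faults so far: 8)
  step 12: ref 2 -> FAULT, evict 1, frames=[2,4] (faults so far: 9)
  FIFO total faults: 9
--- LRU ---
  step 0: ref 1 -> FAULT, frames=[1,-] (faults so far: 1)
  step 1: ref 1 -> HIT, frames=[1,-] (faults so far: 1)
  step 2: ref 2 -> FAULT, frames=[1,2] (faults so far: 2)
  step 3: ref 4 -> FAULT, evict 1, frames=[4,2] (faults so far: 3)
  step 4: ref 1 -> FAULT, evict 2, frames=[4,1] (faults so far: 4)
  step 5: ref 3 -> FAULT, evict 4, frames=[3,1] (faults so far: 5)
  step 6: ref 3 -> HIT, frames=[3,1] (faults so far: 5)
  step 7: ref 1 -> HIT, frames=[3,1] (faults so far: 5)
  step 8: ref 2 -> FAULT, evict 3, frames=[2,1] (faults so far: 6)
  step 9: ref 3 -> FAULT, evict 1, frames=[2,3] (faults so far: 7)
  step 10: ref 1 -> FAULT, evict 2, frames=[1,3] (faults so far: 8)
  step 11: ref 4 -> FAULT, evict 3, frames=[1,4] (faults so far: 9)
  step 12: ref 2 -> FAULT, evict 1, frames=[2,4] (faults so far: 10)
  LRU total faults: 10
--- Optimal ---
  step 0: ref 1 -> FAULT, frames=[1,-] (faults so far: 1)
  step 1: ref 1 -> HIT, frames=[1,-] (faults so far: 1)
  step 2: ref 2 -> FAULT, frames=[1,2] (faults so far: 2)
  step 3: ref 4 -> FAULT, evict 2, frames=[1,4] (faults so far: 3)
  step 4: ref 1 -> HIT, frames=[1,4] (faults so far: 3)
  step 5: ref 3 -> FAULT, evict 4, frames=[1,3] (faults so far: 4)
  step 6: ref 3 -> HIT, frames=[1,3] (faults so far: 4)
  step 7: ref 1 -> HIT, frames=[1,3] (faults so far: 4)
  step 8: ref 2 -> FAULT, evict 1, frames=[2,3] (faults so far: 5)
  step 9: ref 3 -> HIT, frames=[2,3] (faults so far: 5)
  step 10: ref 1 -> FAULT, evict 3, frames=[2,1] (faults so far: 6)
  step 11: ref 4 -> FAULT, evict 1, frames=[2,4] (faults so far: 7)
  step 12: ref 2 -> HIT, frames=[2,4] (faults so far: 7)
  Optimal total faults: 7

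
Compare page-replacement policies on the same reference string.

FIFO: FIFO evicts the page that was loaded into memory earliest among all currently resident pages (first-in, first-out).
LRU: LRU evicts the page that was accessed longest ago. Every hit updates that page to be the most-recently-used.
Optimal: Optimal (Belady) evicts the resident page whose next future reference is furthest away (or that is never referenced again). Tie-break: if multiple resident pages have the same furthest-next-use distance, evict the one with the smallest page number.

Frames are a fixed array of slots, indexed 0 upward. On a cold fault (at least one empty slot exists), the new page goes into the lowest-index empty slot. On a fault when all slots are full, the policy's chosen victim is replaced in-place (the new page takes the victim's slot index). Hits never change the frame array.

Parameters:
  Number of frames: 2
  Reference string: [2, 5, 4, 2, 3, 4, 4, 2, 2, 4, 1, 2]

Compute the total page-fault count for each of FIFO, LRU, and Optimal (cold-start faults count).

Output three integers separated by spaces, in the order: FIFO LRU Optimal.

--- FIFO ---
  step 0: ref 2 -> FAULT, frames=[2,-] (faults so far: 1)
  step 1: ref 5 -> FAULT, frames=[2,5] (faults so far: 2)
  step 2: ref 4 -> FAULT, evict 2, frames=[4,5] (faults so far: 3)
  step 3: ref 2 -> FAULT, evict 5, frames=[4,2] (faults so far: 4)
  step 4: ref 3 -> FAULT, evict 4, frames=[3,2] (faults so far: 5)
  step 5: ref 4 -> FAULT, evict 2, frames=[3,4] (faults so far: 6)
  step 6: ref 4 -> HIT, frames=[3,4] (faults so far: 6)
  step 7: ref 2 -> FAULT, evict 3, frames=[2,4] (faults so far: 7)
  step 8: ref 2 -> HIT, frames=[2,4] (faults so far: 7)
  step 9: ref 4 -> HIT, frames=[2,4] (faults so far: 7)
  step 10: ref 1 -> FAULT, evict 4, frames=[2,1] (faults so far: 8)
  step 11: ref 2 -> HIT, frames=[2,1] (faults so far: 8)
  FIFO total faults: 8
--- LRU ---
  step 0: ref 2 -> FAULT, frames=[2,-] (faults so far: 1)
  step 1: ref 5 -> FAULT, frames=[2,5] (faults so far: 2)
  step 2: ref 4 -> FAULT, evict 2, frames=[4,5] (faults so far: 3)
  step 3: ref 2 -> FAULT, evict 5, frames=[4,2] (faults so far: 4)
  step 4: ref 3 -> FAULT, evict 4, frames=[3,2] (faults so far: 5)
  step 5: ref 4 -> FAULT, evict 2, frames=[3,4] (faults so far: 6)
  step 6: ref 4 -> HIT, frames=[3,4] (faults so far: 6)
  step 7: ref 2 -> FAULT, evict 3, frames=[2,4] (faults so far: 7)
  step 8: ref 2 -> HIT, frames=[2,4] (faults so far: 7)
  step 9: ref 4 -> HIT, frames=[2,4] (faults so far: 7)
  step 10: ref 1 -> FAULT, evict 2, frames=[1,4] (faults so far: 8)
  step 11: ref 2 -> FAULT, evict 4, frames=[1,2] (faults so far: 9)
  LRU total faults: 9
--- Optimal ---
  step 0: ref 2 -> FAULT, frames=[2,-] (faults so far: 1)
  step 1: ref 5 -> FAULT, frames=[2,5] (faults so far: 2)
  step 2: ref 4 -> FAULT, evict 5, frames=[2,4] (faults so far: 3)
  step 3: ref 2 -> HIT, frames=[2,4] (faults so far: 3)
  step 4: ref 3 -> FAULT, evict 2, frames=[3,4] (faults so far: 4)
  step 5: ref 4 -> HIT, frames=[3,4] (faults so far: 4)
  step 6: ref 4 -> HIT, frames=[3,4] (faults so far: 4)
  step 7: ref 2 -> FAULT, evict 3, frames=[2,4] (faults so far: 5)
  step 8: ref 2 -> HIT, frames=[2,4] (faults so far: 5)
  step 9: ref 4 -> HIT, frames=[2,4] (faults so far: 5)
  step 10: ref 1 -> FAULT, evict 4, frames=[2,1] (faults so far: 6)
  step 11: ref 2 -> HIT, frames=[2,1] (faults so far: 6)
  Optimal total faults: 6

Answer: 8 9 6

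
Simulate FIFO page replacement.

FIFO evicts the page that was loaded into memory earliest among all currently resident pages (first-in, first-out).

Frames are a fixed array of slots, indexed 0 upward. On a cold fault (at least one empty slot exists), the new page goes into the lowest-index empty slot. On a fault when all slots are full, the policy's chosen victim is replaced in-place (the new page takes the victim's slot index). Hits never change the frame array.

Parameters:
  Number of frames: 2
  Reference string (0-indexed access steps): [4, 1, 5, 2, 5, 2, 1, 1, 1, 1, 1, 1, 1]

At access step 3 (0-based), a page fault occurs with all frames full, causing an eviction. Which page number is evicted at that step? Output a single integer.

Answer: 1

Derivation:
Step 0: ref 4 -> FAULT, frames=[4,-]
Step 1: ref 1 -> FAULT, frames=[4,1]
Step 2: ref 5 -> FAULT, evict 4, frames=[5,1]
Step 3: ref 2 -> FAULT, evict 1, frames=[5,2]
At step 3: evicted page 1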